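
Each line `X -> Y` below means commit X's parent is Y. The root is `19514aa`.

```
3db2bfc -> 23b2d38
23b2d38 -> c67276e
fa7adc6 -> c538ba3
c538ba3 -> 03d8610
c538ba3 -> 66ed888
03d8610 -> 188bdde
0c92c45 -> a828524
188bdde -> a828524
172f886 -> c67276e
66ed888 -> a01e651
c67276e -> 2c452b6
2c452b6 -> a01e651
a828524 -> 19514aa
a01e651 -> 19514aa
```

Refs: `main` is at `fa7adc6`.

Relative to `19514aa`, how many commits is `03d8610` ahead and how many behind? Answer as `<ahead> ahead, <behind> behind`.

3 ahead, 0 behind

Reachable from 03d8610: {03d8610, 188bdde, 19514aa, a828524}.
Reachable from 19514aa: {19514aa}.
Only in 03d8610's history (ahead): {03d8610, 188bdde, a828524} — 3.
Only in 19514aa's history (behind): {} — 0.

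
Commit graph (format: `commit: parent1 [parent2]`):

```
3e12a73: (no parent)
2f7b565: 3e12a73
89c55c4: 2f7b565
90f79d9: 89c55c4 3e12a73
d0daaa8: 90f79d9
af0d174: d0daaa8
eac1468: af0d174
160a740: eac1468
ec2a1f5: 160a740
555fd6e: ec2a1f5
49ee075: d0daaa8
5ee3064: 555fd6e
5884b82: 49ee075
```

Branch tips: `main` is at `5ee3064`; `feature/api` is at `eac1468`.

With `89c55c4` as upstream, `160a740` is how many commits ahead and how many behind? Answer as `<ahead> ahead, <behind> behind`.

5 ahead, 0 behind

Reachable from 160a740: {160a740, 2f7b565, 3e12a73, 89c55c4, 90f79d9, af0d174, d0daaa8, eac1468}.
Reachable from 89c55c4: {2f7b565, 3e12a73, 89c55c4}.
Only in 160a740's history (ahead): {160a740, 90f79d9, af0d174, d0daaa8, eac1468} — 5.
Only in 89c55c4's history (behind): {} — 0.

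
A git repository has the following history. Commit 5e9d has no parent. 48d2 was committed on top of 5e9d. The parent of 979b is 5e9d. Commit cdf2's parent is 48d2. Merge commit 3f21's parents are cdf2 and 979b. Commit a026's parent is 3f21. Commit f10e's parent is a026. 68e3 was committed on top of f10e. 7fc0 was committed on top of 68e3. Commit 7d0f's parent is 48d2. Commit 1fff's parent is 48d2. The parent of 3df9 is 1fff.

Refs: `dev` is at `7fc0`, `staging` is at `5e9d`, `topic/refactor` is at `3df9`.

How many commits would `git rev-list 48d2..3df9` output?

Reachable from 3df9: {1fff, 3df9, 48d2, 5e9d}.
Reachable from 48d2: {48d2, 5e9d}.
In 3df9's history but not 48d2's: {1fff, 3df9} — 2 commits.

2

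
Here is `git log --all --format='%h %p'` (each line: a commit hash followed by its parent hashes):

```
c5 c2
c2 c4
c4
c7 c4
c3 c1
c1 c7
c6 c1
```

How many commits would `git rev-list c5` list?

3

Walking parent pointers from c5: reachable set = {c2, c4, c5}.
That is 3 commits.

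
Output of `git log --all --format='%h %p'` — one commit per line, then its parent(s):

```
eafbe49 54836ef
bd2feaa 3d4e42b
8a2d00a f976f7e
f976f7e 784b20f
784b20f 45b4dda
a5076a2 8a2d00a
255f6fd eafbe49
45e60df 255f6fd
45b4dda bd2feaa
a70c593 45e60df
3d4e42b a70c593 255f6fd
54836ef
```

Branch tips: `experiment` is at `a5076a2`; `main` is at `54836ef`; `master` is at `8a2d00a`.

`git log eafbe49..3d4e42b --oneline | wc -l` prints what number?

Reachable from 3d4e42b: {255f6fd, 3d4e42b, 45e60df, 54836ef, a70c593, eafbe49}.
Reachable from eafbe49: {54836ef, eafbe49}.
In 3d4e42b's history but not eafbe49's: {255f6fd, 3d4e42b, 45e60df, a70c593} — 4 commits.

4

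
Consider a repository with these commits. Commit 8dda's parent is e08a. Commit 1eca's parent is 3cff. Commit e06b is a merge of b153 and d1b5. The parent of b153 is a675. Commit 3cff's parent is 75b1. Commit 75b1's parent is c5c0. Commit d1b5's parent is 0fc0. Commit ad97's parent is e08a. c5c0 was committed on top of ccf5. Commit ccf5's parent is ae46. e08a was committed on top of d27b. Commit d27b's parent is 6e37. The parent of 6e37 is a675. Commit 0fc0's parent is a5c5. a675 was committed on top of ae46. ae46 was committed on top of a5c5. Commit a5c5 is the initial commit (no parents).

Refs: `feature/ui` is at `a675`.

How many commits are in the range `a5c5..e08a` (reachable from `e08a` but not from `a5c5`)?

5

Reachable from e08a: {6e37, a5c5, a675, ae46, d27b, e08a}.
Reachable from a5c5: {a5c5}.
In e08a's history but not a5c5's: {6e37, a675, ae46, d27b, e08a} — 5 commits.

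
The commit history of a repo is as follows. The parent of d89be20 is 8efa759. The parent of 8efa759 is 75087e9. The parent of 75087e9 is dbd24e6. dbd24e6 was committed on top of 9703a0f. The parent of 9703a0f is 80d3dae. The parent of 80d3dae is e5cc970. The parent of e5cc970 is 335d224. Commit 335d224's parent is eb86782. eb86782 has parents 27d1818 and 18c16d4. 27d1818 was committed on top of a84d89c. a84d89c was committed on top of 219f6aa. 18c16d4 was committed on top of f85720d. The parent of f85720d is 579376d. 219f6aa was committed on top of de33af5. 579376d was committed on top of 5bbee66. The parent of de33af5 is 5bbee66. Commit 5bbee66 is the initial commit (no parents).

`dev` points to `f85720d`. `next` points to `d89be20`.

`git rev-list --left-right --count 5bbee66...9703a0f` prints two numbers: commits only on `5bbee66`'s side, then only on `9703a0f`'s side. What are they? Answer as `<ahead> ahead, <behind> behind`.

0 ahead, 12 behind

Reachable from 5bbee66: {5bbee66}.
Reachable from 9703a0f: {18c16d4, 219f6aa, 27d1818, 335d224, 579376d, 5bbee66, 80d3dae, 9703a0f, a84d89c, de33af5, e5cc970, eb86782, f85720d}.
Only in 5bbee66's history (ahead): {} — 0.
Only in 9703a0f's history (behind): {18c16d4, 219f6aa, 27d1818, 335d224, 579376d, 80d3dae, 9703a0f, a84d89c, de33af5, e5cc970, eb86782, f85720d} — 12.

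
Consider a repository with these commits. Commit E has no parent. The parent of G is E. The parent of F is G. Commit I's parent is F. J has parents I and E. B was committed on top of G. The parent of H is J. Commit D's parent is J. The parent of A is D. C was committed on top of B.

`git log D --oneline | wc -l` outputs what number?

6

Walking parent pointers from D: reachable set = {D, E, F, G, I, J}.
That is 6 commits.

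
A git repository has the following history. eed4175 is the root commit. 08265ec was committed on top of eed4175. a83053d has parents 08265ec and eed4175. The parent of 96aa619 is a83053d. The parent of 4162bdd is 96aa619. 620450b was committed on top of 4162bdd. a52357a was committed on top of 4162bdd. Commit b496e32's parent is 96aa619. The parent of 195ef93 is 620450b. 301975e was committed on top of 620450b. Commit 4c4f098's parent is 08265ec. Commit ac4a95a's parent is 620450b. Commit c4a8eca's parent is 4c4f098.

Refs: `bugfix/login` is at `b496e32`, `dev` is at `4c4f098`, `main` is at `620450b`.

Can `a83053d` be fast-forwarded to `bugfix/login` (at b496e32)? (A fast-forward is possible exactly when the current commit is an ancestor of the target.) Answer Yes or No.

A fast-forward from a83053d to b496e32 is possible iff a83053d is an ancestor of b496e32.
Ancestors of b496e32: {08265ec, 96aa619, a83053d, b496e32, eed4175}.
a83053d is among them, so fast-forward is possible.

Yes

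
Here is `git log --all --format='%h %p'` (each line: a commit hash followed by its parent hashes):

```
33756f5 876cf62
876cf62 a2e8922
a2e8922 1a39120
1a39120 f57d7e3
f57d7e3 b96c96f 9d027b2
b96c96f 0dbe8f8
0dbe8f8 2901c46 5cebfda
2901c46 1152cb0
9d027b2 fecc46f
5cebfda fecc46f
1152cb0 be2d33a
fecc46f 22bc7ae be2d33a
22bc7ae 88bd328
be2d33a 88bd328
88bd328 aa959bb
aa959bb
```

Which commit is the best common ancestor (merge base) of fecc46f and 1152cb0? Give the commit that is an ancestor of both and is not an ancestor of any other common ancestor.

be2d33a

Ancestors of fecc46f: {22bc7ae, 88bd328, aa959bb, be2d33a, fecc46f}.
Ancestors of 1152cb0: {1152cb0, 88bd328, aa959bb, be2d33a}.
Common ancestors: {88bd328, aa959bb, be2d33a}.
Among these, be2d33a is not an ancestor of any other common ancestor — it is the merge base.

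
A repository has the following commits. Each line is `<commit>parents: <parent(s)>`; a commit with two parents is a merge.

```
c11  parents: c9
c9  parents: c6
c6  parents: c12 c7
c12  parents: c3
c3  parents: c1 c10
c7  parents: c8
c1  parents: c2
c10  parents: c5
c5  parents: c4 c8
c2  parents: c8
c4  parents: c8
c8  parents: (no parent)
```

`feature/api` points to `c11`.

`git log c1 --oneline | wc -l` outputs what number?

Walking parent pointers from c1: reachable set = {c1, c2, c8}.
That is 3 commits.

3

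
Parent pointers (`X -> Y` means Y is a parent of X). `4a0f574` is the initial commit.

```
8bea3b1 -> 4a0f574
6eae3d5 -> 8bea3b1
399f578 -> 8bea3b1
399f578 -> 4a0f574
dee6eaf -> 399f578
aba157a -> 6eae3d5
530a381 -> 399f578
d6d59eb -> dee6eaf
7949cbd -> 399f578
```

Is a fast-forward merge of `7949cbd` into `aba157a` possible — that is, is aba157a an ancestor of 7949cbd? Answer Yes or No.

No

A fast-forward from aba157a to 7949cbd is possible iff aba157a is an ancestor of 7949cbd.
Ancestors of 7949cbd: {399f578, 4a0f574, 7949cbd, 8bea3b1}.
aba157a is not among them, so fast-forward is not possible.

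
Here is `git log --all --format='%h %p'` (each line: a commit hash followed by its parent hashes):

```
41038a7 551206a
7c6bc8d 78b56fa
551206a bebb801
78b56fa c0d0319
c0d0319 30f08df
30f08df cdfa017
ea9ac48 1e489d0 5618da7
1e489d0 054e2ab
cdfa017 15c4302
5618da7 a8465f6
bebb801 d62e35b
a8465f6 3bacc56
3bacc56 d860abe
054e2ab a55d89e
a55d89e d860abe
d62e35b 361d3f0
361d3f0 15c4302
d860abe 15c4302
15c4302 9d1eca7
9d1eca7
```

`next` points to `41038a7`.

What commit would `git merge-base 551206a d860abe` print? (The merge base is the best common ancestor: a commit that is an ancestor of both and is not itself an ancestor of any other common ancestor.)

Ancestors of 551206a: {15c4302, 361d3f0, 551206a, 9d1eca7, bebb801, d62e35b}.
Ancestors of d860abe: {15c4302, 9d1eca7, d860abe}.
Common ancestors: {15c4302, 9d1eca7}.
Among these, 15c4302 is not an ancestor of any other common ancestor — it is the merge base.

15c4302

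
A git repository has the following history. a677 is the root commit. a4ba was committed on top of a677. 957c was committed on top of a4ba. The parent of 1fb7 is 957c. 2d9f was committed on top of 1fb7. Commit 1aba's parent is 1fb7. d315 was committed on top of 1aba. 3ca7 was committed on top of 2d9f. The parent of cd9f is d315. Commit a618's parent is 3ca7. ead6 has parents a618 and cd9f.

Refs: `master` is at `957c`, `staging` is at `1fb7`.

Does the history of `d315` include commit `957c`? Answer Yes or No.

Yes

Ancestors of d315 (commits reachable by following parents): {1aba, 1fb7, 957c, a4ba, a677, d315}.
957c is in that set, so it is an ancestor of d315.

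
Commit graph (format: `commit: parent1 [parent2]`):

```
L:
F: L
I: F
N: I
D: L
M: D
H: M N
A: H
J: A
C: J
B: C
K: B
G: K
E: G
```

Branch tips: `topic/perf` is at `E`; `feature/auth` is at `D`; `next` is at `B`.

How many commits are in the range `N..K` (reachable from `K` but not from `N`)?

Reachable from K: {A, B, C, D, F, H, I, J, K, L, M, N}.
Reachable from N: {F, I, L, N}.
In K's history but not N's: {A, B, C, D, H, J, K, M} — 8 commits.

8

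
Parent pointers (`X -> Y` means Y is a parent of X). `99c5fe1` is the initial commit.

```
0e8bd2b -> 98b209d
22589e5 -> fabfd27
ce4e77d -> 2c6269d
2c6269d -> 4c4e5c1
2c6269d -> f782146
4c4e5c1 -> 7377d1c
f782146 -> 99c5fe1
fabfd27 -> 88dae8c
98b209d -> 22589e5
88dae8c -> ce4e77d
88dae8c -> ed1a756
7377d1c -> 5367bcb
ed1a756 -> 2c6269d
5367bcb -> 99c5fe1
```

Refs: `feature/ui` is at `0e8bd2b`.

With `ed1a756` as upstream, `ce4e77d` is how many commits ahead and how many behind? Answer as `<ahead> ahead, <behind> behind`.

Reachable from ce4e77d: {2c6269d, 4c4e5c1, 5367bcb, 7377d1c, 99c5fe1, ce4e77d, f782146}.
Reachable from ed1a756: {2c6269d, 4c4e5c1, 5367bcb, 7377d1c, 99c5fe1, ed1a756, f782146}.
Only in ce4e77d's history (ahead): {ce4e77d} — 1.
Only in ed1a756's history (behind): {ed1a756} — 1.

1 ahead, 1 behind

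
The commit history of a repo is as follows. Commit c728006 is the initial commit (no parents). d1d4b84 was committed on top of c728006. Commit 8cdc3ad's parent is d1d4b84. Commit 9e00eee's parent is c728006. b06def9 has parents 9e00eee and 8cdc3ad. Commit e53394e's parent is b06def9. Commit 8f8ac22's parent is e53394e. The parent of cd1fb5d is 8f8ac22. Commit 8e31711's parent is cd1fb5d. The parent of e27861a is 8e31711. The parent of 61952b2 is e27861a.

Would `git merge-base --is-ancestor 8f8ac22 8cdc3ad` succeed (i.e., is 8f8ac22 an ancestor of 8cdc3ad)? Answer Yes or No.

Ancestors of 8cdc3ad: {8cdc3ad, c728006, d1d4b84}.
8f8ac22 is not in that set, so it is not an ancestor of 8cdc3ad.

No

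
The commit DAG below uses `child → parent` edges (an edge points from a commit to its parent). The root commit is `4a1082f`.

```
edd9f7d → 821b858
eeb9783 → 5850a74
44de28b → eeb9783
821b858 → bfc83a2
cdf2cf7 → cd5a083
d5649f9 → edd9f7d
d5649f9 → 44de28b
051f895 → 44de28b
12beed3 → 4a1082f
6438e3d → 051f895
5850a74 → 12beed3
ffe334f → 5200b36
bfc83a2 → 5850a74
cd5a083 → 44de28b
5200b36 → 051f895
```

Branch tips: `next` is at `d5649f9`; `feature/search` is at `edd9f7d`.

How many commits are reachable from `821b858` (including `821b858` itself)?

Walking parent pointers from 821b858: reachable set = {12beed3, 4a1082f, 5850a74, 821b858, bfc83a2}.
That is 5 commits.

5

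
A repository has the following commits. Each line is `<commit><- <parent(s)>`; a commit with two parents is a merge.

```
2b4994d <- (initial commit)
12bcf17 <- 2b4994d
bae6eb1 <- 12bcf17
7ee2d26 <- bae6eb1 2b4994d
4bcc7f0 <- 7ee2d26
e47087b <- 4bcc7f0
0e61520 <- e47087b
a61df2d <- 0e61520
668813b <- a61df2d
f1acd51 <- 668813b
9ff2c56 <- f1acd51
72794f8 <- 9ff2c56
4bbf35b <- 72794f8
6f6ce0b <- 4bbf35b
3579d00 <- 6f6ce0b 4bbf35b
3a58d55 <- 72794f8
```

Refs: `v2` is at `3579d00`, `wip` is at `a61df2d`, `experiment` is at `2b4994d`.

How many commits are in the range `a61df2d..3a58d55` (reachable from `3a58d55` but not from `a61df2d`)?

Reachable from 3a58d55: {0e61520, 12bcf17, 2b4994d, 3a58d55, 4bcc7f0, 668813b, 72794f8, 7ee2d26, 9ff2c56, a61df2d, bae6eb1, e47087b, f1acd51}.
Reachable from a61df2d: {0e61520, 12bcf17, 2b4994d, 4bcc7f0, 7ee2d26, a61df2d, bae6eb1, e47087b}.
In 3a58d55's history but not a61df2d's: {3a58d55, 668813b, 72794f8, 9ff2c56, f1acd51} — 5 commits.

5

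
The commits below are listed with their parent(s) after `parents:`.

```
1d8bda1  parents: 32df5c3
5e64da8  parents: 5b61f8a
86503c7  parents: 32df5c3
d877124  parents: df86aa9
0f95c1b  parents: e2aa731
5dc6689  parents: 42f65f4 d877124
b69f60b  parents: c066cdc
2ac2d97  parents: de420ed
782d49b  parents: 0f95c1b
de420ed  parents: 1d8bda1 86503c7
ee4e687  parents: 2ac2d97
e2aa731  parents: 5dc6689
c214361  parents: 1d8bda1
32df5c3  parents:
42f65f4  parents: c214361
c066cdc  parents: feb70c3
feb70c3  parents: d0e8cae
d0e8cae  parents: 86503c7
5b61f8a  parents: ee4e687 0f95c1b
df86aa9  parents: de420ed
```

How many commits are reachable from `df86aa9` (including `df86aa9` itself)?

5

Walking parent pointers from df86aa9: reachable set = {1d8bda1, 32df5c3, 86503c7, de420ed, df86aa9}.
That is 5 commits.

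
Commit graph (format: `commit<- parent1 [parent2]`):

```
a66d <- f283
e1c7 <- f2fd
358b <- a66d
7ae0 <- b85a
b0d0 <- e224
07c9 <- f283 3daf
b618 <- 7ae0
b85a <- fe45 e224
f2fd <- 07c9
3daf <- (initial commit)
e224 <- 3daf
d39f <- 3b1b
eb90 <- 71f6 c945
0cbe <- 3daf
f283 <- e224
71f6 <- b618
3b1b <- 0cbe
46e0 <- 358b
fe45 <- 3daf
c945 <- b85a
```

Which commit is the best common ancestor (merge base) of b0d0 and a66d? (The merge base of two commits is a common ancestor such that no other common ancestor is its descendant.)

Ancestors of b0d0: {3daf, b0d0, e224}.
Ancestors of a66d: {3daf, a66d, e224, f283}.
Common ancestors: {3daf, e224}.
Among these, e224 is not an ancestor of any other common ancestor — it is the merge base.

e224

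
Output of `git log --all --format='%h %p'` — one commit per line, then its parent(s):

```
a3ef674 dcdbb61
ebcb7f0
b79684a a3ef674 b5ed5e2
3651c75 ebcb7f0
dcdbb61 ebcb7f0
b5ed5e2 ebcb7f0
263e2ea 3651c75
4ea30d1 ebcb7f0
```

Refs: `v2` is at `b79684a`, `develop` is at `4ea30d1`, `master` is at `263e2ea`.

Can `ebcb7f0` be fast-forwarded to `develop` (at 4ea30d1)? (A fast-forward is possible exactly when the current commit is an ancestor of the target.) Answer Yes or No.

Yes

A fast-forward from ebcb7f0 to 4ea30d1 is possible iff ebcb7f0 is an ancestor of 4ea30d1.
Ancestors of 4ea30d1: {4ea30d1, ebcb7f0}.
ebcb7f0 is among them, so fast-forward is possible.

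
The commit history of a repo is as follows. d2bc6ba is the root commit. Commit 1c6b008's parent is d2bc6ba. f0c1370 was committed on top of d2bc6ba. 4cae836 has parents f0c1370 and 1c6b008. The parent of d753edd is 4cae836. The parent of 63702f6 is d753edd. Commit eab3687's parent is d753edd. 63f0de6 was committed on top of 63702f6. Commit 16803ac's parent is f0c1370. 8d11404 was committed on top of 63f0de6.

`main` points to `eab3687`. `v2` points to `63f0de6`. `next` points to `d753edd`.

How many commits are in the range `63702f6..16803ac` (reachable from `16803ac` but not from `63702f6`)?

Reachable from 16803ac: {16803ac, d2bc6ba, f0c1370}.
Reachable from 63702f6: {1c6b008, 4cae836, 63702f6, d2bc6ba, d753edd, f0c1370}.
In 16803ac's history but not 63702f6's: {16803ac} — 1 commit.

1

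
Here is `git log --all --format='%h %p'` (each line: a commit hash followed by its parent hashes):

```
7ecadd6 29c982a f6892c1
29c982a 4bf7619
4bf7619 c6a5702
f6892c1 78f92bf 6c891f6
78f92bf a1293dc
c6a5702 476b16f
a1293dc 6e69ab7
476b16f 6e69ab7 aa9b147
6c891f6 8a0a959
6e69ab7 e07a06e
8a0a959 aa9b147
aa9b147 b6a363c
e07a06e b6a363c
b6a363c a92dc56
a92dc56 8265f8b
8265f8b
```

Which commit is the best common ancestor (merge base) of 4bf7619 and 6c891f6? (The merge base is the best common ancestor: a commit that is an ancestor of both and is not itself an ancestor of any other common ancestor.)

aa9b147

Ancestors of 4bf7619: {476b16f, 4bf7619, 6e69ab7, 8265f8b, a92dc56, aa9b147, b6a363c, c6a5702, e07a06e}.
Ancestors of 6c891f6: {6c891f6, 8265f8b, 8a0a959, a92dc56, aa9b147, b6a363c}.
Common ancestors: {8265f8b, a92dc56, aa9b147, b6a363c}.
Among these, aa9b147 is not an ancestor of any other common ancestor — it is the merge base.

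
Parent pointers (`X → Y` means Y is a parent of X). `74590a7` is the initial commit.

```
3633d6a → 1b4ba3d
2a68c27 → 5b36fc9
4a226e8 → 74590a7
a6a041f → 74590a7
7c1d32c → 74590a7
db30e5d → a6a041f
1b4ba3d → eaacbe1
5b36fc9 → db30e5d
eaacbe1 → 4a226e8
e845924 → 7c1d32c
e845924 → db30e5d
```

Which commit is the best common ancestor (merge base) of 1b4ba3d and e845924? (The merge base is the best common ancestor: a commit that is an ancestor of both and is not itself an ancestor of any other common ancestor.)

74590a7

Ancestors of 1b4ba3d: {1b4ba3d, 4a226e8, 74590a7, eaacbe1}.
Ancestors of e845924: {74590a7, 7c1d32c, a6a041f, db30e5d, e845924}.
Common ancestors: {74590a7}.
The only common ancestor is 74590a7, so it is the merge base.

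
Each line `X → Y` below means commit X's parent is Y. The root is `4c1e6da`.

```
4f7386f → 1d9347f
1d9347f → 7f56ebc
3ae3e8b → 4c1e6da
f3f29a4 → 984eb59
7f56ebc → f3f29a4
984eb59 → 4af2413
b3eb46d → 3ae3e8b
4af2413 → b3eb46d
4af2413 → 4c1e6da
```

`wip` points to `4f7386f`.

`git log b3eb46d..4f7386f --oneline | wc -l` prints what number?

6

Reachable from 4f7386f: {1d9347f, 3ae3e8b, 4af2413, 4c1e6da, 4f7386f, 7f56ebc, 984eb59, b3eb46d, f3f29a4}.
Reachable from b3eb46d: {3ae3e8b, 4c1e6da, b3eb46d}.
In 4f7386f's history but not b3eb46d's: {1d9347f, 4af2413, 4f7386f, 7f56ebc, 984eb59, f3f29a4} — 6 commits.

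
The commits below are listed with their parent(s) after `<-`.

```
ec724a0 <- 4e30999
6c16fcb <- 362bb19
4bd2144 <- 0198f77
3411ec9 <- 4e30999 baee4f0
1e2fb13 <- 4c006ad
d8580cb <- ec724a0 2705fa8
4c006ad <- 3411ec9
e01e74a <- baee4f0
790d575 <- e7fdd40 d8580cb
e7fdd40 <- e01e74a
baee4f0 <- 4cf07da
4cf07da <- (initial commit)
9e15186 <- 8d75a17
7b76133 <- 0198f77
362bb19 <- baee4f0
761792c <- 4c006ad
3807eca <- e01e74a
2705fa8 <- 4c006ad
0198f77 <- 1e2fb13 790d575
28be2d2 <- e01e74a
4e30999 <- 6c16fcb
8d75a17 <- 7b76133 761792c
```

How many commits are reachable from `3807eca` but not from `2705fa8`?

2

Reachable from 3807eca: {3807eca, 4cf07da, baee4f0, e01e74a}.
Reachable from 2705fa8: {2705fa8, 3411ec9, 362bb19, 4c006ad, 4cf07da, 4e30999, 6c16fcb, baee4f0}.
In 3807eca's history but not 2705fa8's: {3807eca, e01e74a} — 2 commits.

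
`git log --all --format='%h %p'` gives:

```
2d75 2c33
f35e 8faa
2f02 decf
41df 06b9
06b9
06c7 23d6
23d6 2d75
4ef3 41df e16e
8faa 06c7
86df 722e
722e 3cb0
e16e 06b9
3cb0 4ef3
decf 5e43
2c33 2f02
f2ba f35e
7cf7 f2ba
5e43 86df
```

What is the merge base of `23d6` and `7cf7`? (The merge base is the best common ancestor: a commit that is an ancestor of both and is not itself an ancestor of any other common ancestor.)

Ancestors of 23d6: {06b9, 23d6, 2c33, 2d75, 2f02, 3cb0, 41df, 4ef3, 5e43, 722e, 86df, decf, e16e}.
Ancestors of 7cf7: {06b9, 06c7, 23d6, 2c33, 2d75, 2f02, 3cb0, 41df, 4ef3, 5e43, 722e, 7cf7, 86df, 8faa, decf, e16e, f2ba, f35e}.
Common ancestors: {06b9, 23d6, 2c33, 2d75, 2f02, 3cb0, 41df, 4ef3, 5e43, 722e, 86df, decf, e16e}.
Among these, 23d6 is not an ancestor of any other common ancestor — it is the merge base.

23d6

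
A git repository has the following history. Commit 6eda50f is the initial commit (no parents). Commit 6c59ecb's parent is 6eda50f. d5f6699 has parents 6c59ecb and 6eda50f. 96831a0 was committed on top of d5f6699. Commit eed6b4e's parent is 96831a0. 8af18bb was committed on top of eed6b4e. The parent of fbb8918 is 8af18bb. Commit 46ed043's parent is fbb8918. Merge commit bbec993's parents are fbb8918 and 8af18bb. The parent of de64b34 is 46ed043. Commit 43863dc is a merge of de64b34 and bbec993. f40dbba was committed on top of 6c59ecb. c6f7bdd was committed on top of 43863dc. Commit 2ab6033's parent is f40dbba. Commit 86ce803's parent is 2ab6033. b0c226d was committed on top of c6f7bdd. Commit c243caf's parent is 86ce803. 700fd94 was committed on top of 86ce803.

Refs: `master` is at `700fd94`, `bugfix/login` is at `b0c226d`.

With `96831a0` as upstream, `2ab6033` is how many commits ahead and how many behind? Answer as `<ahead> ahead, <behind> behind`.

Reachable from 2ab6033: {2ab6033, 6c59ecb, 6eda50f, f40dbba}.
Reachable from 96831a0: {6c59ecb, 6eda50f, 96831a0, d5f6699}.
Only in 2ab6033's history (ahead): {2ab6033, f40dbba} — 2.
Only in 96831a0's history (behind): {96831a0, d5f6699} — 2.

2 ahead, 2 behind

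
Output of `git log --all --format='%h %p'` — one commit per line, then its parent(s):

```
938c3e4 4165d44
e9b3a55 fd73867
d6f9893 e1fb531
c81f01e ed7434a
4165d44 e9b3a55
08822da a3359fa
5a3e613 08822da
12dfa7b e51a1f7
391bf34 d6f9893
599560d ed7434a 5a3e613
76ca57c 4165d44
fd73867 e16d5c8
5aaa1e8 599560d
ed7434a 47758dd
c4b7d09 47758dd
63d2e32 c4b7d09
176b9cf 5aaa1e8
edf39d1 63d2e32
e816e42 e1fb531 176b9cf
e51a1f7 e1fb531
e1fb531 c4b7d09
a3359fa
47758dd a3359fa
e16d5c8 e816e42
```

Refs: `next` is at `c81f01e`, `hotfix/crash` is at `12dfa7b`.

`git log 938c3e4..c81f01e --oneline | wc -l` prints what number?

1

Reachable from c81f01e: {47758dd, a3359fa, c81f01e, ed7434a}.
Reachable from 938c3e4: {08822da, 176b9cf, 4165d44, 47758dd, 599560d, 5a3e613, 5aaa1e8, 938c3e4, a3359fa, c4b7d09, e16d5c8, e1fb531, e816e42, e9b3a55, ed7434a, fd73867}.
In c81f01e's history but not 938c3e4's: {c81f01e} — 1 commit.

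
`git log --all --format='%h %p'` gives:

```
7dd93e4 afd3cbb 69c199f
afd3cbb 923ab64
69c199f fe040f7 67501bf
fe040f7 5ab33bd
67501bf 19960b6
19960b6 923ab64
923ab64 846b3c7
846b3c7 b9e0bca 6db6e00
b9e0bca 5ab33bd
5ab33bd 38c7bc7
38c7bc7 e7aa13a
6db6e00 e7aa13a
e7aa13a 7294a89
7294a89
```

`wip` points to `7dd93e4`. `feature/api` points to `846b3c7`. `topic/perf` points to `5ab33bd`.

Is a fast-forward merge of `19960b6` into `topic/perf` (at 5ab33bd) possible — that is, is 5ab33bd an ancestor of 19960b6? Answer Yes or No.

Yes

A fast-forward from 5ab33bd to 19960b6 is possible iff 5ab33bd is an ancestor of 19960b6.
Ancestors of 19960b6: {19960b6, 38c7bc7, 5ab33bd, 6db6e00, 7294a89, 846b3c7, 923ab64, b9e0bca, e7aa13a}.
5ab33bd is among them, so fast-forward is possible.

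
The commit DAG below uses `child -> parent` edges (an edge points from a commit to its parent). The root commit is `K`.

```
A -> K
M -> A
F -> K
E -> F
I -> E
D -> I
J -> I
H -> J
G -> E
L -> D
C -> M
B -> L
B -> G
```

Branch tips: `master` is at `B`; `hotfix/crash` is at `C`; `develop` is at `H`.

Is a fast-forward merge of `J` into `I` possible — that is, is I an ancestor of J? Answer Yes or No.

Yes

A fast-forward from I to J is possible iff I is an ancestor of J.
Ancestors of J: {E, F, I, J, K}.
I is among them, so fast-forward is possible.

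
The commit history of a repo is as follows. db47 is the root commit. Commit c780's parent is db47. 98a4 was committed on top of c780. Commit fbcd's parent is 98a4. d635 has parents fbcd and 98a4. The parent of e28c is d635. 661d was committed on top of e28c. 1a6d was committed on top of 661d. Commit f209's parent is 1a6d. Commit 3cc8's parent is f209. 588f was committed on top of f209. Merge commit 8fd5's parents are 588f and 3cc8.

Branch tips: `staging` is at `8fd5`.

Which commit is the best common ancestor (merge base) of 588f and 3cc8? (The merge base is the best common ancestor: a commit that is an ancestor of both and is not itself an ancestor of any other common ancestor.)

Ancestors of 588f: {1a6d, 588f, 661d, 98a4, c780, d635, db47, e28c, f209, fbcd}.
Ancestors of 3cc8: {1a6d, 3cc8, 661d, 98a4, c780, d635, db47, e28c, f209, fbcd}.
Common ancestors: {1a6d, 661d, 98a4, c780, d635, db47, e28c, f209, fbcd}.
Among these, f209 is not an ancestor of any other common ancestor — it is the merge base.

f209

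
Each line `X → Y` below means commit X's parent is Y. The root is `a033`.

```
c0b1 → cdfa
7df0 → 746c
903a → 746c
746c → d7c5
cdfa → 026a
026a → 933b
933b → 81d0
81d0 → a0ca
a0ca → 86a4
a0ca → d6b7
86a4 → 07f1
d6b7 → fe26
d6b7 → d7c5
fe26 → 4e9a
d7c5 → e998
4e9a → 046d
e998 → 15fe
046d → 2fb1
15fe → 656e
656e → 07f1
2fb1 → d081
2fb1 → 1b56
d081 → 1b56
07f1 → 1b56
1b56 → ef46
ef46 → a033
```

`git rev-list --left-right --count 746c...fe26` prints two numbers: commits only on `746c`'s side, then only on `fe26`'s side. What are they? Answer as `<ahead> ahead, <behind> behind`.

Reachable from 746c: {07f1, 15fe, 1b56, 656e, 746c, a033, d7c5, e998, ef46}.
Reachable from fe26: {046d, 1b56, 2fb1, 4e9a, a033, d081, ef46, fe26}.
Only in 746c's history (ahead): {07f1, 15fe, 656e, 746c, d7c5, e998} — 6.
Only in fe26's history (behind): {046d, 2fb1, 4e9a, d081, fe26} — 5.

6 ahead, 5 behind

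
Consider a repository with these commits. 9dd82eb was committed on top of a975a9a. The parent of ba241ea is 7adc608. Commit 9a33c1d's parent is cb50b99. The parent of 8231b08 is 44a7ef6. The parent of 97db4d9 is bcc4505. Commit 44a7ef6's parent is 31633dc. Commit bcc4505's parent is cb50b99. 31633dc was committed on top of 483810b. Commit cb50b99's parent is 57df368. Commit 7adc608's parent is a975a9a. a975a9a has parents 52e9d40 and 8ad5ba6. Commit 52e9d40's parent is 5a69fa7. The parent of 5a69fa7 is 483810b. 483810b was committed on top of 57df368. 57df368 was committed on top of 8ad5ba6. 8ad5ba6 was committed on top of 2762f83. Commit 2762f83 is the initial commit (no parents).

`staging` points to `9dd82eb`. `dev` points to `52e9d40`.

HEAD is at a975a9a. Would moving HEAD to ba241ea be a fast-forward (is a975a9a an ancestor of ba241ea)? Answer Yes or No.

Yes

A fast-forward from a975a9a to ba241ea is possible iff a975a9a is an ancestor of ba241ea.
Ancestors of ba241ea: {2762f83, 483810b, 52e9d40, 57df368, 5a69fa7, 7adc608, 8ad5ba6, a975a9a, ba241ea}.
a975a9a is among them, so fast-forward is possible.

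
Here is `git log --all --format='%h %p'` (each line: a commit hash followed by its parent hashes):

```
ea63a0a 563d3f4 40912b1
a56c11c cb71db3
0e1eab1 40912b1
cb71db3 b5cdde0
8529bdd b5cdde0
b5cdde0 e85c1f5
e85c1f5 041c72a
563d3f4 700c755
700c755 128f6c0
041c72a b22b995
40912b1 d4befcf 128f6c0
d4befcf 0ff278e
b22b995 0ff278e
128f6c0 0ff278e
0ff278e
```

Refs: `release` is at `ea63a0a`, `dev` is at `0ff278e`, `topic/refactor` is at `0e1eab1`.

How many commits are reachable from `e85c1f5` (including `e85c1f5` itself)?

Walking parent pointers from e85c1f5: reachable set = {041c72a, 0ff278e, b22b995, e85c1f5}.
That is 4 commits.

4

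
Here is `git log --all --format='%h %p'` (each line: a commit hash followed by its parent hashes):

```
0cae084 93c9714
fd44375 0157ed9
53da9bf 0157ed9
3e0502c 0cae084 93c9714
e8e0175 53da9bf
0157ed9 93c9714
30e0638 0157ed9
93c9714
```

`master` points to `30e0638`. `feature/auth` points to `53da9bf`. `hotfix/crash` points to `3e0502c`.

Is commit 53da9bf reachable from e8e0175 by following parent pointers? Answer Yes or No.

Yes

Ancestors of e8e0175 (commits reachable by following parents): {0157ed9, 53da9bf, 93c9714, e8e0175}.
53da9bf is in that set, so it is an ancestor of e8e0175.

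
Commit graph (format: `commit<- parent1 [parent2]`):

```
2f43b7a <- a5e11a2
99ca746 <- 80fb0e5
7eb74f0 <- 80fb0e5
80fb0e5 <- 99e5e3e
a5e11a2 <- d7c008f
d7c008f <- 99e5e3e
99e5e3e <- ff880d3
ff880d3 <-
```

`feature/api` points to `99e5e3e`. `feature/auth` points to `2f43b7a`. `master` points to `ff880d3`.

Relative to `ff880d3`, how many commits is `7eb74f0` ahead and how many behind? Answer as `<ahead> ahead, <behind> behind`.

3 ahead, 0 behind

Reachable from 7eb74f0: {7eb74f0, 80fb0e5, 99e5e3e, ff880d3}.
Reachable from ff880d3: {ff880d3}.
Only in 7eb74f0's history (ahead): {7eb74f0, 80fb0e5, 99e5e3e} — 3.
Only in ff880d3's history (behind): {} — 0.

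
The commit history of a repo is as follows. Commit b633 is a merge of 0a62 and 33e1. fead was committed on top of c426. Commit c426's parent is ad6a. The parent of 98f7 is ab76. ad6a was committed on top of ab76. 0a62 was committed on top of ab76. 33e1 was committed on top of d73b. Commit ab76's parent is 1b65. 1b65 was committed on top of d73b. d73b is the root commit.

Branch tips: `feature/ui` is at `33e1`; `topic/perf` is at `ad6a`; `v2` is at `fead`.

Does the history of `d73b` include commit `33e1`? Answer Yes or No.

Ancestors of d73b: {d73b}.
33e1 is not in that set, so it is not an ancestor of d73b.

No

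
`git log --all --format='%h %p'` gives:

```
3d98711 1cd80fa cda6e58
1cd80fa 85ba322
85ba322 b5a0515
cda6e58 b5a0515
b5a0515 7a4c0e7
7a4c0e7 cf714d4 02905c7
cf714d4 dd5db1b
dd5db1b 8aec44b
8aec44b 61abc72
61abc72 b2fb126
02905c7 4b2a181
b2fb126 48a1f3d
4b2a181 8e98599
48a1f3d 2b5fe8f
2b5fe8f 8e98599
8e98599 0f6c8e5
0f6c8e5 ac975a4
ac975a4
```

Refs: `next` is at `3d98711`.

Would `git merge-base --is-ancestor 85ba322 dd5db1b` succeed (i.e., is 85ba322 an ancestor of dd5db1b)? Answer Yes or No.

Ancestors of dd5db1b: {0f6c8e5, 2b5fe8f, 48a1f3d, 61abc72, 8aec44b, 8e98599, ac975a4, b2fb126, dd5db1b}.
85ba322 is not in that set, so it is not an ancestor of dd5db1b.

No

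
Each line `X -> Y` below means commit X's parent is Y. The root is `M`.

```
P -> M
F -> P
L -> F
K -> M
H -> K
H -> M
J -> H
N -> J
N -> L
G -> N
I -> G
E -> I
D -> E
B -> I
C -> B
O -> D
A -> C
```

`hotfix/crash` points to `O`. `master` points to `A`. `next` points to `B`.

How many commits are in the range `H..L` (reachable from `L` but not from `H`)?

Reachable from L: {F, L, M, P}.
Reachable from H: {H, K, M}.
In L's history but not H's: {F, L, P} — 3 commits.

3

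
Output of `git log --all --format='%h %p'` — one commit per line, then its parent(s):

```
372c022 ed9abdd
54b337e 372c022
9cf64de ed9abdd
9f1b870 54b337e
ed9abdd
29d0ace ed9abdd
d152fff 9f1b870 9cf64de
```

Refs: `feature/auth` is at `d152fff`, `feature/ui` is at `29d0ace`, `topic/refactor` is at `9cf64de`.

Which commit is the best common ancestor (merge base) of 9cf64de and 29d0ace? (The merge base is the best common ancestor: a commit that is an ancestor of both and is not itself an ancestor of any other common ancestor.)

Ancestors of 9cf64de: {9cf64de, ed9abdd}.
Ancestors of 29d0ace: {29d0ace, ed9abdd}.
Common ancestors: {ed9abdd}.
The only common ancestor is ed9abdd, so it is the merge base.

ed9abdd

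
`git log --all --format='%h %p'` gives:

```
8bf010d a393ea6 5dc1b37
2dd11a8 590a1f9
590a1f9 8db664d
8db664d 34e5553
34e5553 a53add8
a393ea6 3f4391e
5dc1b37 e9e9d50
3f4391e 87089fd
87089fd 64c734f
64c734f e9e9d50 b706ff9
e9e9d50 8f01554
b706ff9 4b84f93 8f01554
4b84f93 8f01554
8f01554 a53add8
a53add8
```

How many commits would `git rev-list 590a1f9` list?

Walking parent pointers from 590a1f9: reachable set = {34e5553, 590a1f9, 8db664d, a53add8}.
That is 4 commits.

4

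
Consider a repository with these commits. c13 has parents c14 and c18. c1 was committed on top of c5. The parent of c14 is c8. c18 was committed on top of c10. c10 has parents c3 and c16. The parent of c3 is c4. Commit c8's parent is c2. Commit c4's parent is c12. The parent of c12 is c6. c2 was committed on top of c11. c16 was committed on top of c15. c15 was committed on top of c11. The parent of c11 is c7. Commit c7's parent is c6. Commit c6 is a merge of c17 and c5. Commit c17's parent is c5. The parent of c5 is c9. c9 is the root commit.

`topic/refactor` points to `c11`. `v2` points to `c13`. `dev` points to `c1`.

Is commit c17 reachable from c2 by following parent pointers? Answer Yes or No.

Yes

Ancestors of c2 (commits reachable by following parents): {c11, c17, c2, c5, c6, c7, c9}.
c17 is in that set, so it is an ancestor of c2.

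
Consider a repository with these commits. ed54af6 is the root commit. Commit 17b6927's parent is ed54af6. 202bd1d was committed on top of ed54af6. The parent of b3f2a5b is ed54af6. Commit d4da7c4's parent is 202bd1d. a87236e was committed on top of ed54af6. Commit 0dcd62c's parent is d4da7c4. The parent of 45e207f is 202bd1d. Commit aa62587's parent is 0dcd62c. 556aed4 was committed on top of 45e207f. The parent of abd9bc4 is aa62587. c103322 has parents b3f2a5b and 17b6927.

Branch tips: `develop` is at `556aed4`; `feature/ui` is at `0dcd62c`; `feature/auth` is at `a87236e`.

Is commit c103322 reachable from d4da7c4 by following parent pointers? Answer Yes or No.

Ancestors of d4da7c4: {202bd1d, d4da7c4, ed54af6}.
c103322 is not in that set, so it is not an ancestor of d4da7c4.

No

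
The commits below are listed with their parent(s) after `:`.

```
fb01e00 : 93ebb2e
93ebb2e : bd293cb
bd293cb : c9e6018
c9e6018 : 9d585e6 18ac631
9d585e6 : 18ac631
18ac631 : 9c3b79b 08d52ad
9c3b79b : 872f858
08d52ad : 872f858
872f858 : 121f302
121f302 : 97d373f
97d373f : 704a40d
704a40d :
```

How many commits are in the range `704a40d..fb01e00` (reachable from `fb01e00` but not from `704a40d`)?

11

Reachable from fb01e00: {08d52ad, 121f302, 18ac631, 704a40d, 872f858, 93ebb2e, 97d373f, 9c3b79b, 9d585e6, bd293cb, c9e6018, fb01e00}.
Reachable from 704a40d: {704a40d}.
In fb01e00's history but not 704a40d's: {08d52ad, 121f302, 18ac631, 872f858, 93ebb2e, 97d373f, 9c3b79b, 9d585e6, bd293cb, c9e6018, fb01e00} — 11 commits.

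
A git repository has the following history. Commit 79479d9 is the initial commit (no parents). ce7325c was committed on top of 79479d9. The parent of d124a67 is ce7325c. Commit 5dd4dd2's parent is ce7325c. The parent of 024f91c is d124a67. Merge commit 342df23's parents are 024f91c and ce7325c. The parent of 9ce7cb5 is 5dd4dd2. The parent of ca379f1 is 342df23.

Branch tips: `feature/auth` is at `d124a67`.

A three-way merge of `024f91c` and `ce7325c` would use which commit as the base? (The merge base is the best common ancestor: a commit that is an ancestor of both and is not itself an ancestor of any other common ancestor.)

Ancestors of 024f91c: {024f91c, 79479d9, ce7325c, d124a67}.
Ancestors of ce7325c: {79479d9, ce7325c}.
Common ancestors: {79479d9, ce7325c}.
Among these, ce7325c is not an ancestor of any other common ancestor — it is the merge base.

ce7325c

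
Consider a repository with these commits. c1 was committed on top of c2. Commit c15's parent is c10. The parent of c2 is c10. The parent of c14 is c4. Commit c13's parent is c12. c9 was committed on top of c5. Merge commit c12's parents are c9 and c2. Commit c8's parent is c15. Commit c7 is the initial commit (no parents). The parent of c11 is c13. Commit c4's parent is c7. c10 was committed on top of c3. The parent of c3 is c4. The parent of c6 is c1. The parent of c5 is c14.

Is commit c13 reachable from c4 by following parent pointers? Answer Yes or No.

No

Ancestors of c4: {c4, c7}.
c13 is not in that set, so it is not an ancestor of c4.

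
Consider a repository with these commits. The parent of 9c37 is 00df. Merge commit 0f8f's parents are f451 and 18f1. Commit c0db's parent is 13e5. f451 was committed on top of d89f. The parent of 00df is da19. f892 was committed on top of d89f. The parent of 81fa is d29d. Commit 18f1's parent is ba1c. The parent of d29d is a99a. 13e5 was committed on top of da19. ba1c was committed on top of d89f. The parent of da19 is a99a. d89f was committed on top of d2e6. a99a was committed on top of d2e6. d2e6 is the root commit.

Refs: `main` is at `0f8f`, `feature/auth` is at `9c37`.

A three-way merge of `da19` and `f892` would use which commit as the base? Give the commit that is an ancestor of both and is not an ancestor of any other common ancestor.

d2e6

Ancestors of da19: {a99a, d2e6, da19}.
Ancestors of f892: {d2e6, d89f, f892}.
Common ancestors: {d2e6}.
The only common ancestor is d2e6, so it is the merge base.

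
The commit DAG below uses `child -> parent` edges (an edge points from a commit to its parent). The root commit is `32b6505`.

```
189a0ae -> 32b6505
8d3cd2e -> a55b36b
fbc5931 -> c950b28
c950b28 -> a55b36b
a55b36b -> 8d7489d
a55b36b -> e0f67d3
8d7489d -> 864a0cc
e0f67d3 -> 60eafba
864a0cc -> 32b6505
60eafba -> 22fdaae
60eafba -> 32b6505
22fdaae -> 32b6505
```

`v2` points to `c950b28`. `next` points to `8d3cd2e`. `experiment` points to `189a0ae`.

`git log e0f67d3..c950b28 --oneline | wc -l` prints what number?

4

Reachable from c950b28: {22fdaae, 32b6505, 60eafba, 864a0cc, 8d7489d, a55b36b, c950b28, e0f67d3}.
Reachable from e0f67d3: {22fdaae, 32b6505, 60eafba, e0f67d3}.
In c950b28's history but not e0f67d3's: {864a0cc, 8d7489d, a55b36b, c950b28} — 4 commits.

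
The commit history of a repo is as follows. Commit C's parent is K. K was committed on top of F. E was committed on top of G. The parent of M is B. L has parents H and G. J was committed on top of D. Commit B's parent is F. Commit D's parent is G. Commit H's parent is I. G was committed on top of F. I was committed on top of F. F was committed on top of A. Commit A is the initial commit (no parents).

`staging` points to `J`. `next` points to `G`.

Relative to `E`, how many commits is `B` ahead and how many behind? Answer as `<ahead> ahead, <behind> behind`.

Reachable from B: {A, B, F}.
Reachable from E: {A, E, F, G}.
Only in B's history (ahead): {B} — 1.
Only in E's history (behind): {E, G} — 2.

1 ahead, 2 behind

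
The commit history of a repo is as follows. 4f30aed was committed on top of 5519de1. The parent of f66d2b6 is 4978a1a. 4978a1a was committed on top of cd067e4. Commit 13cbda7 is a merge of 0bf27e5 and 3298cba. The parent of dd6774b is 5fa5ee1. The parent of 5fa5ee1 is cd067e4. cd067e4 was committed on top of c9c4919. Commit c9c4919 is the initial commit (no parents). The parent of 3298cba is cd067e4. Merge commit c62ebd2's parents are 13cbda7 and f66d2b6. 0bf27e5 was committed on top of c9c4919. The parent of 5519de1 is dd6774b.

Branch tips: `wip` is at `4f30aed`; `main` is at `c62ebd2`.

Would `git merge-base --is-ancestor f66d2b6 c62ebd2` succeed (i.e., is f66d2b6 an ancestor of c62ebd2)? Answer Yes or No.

Yes

Ancestors of c62ebd2 (commits reachable by following parents): {0bf27e5, 13cbda7, 3298cba, 4978a1a, c62ebd2, c9c4919, cd067e4, f66d2b6}.
f66d2b6 is in that set, so it is an ancestor of c62ebd2.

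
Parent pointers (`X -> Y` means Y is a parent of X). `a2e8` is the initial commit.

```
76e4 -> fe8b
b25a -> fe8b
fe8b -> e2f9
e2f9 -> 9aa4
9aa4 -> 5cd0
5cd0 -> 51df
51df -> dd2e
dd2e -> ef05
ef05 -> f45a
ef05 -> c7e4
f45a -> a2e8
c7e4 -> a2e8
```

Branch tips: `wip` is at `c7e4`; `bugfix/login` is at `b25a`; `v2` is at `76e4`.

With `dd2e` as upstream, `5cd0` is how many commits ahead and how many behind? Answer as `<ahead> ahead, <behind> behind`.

Reachable from 5cd0: {51df, 5cd0, a2e8, c7e4, dd2e, ef05, f45a}.
Reachable from dd2e: {a2e8, c7e4, dd2e, ef05, f45a}.
Only in 5cd0's history (ahead): {51df, 5cd0} — 2.
Only in dd2e's history (behind): {} — 0.

2 ahead, 0 behind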